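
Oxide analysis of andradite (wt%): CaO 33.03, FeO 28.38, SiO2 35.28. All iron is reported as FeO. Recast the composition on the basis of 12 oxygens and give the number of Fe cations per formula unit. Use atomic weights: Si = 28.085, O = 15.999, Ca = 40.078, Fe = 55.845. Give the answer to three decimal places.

CaO (M=56.077): mol = 0.58901; Ca = 0.58901, O = 0.58901.
FeO (M=71.844): mol = 0.39502; Fe = 0.39502, O = 0.39502.
SiO2 (M=60.083): mol = 0.58719; Si = 0.58719, O = 1.17438.
ΣO = 2.15841; factor = 12/ΣO = 5.55965.
Fe apfu = 0.39502 × 5.55965 = 2.196.

2.196 Fe apfu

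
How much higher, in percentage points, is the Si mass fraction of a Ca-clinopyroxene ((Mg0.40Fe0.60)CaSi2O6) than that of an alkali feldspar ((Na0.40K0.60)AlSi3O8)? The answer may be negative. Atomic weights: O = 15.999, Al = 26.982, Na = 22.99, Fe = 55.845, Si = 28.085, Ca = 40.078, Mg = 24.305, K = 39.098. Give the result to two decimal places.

-7.14 percentage points

M((Mg0.40Fe0.60)CaSi2O6) = 235.471 g/mol, so wt% Si = 56.170/235.471 × 100 = 23.85%.
M((Na0.40K0.60)AlSi3O8) = 271.884 g/mol, so wt% Si = 84.255/271.884 × 100 = 30.99%.
23.85 − 30.99 = -7.14 pp.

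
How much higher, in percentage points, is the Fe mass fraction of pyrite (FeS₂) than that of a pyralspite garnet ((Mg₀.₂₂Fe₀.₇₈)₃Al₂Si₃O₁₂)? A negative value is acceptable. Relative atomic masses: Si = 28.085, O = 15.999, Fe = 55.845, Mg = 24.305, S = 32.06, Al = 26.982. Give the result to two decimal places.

19.15 percentage points

First mineral: 55.845 g Fe in 119.965 g formula = 46.55 wt% Fe.
Second mineral: 130.677 g Fe in 476.926 g formula = 27.40 wt% Fe.
46.55% − 27.40% gives a difference of 19.15 percentage points.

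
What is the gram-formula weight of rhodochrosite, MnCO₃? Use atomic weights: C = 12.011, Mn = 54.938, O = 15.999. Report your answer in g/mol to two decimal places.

114.95 g/mol

Mn: 1 × 54.938 = 54.9380
C: 1 × 12.011 = 12.0110
O: 3 × 15.999 = 47.9970
Summing the contributions gives the formula mass.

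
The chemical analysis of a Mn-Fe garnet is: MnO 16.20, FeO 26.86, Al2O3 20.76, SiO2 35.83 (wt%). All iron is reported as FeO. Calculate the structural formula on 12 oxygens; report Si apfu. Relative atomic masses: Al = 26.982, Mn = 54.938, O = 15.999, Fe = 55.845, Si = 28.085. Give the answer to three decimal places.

MnO (M=70.937): mol = 0.22837; Mn = 0.22837, O = 0.22837.
FeO (M=71.844): mol = 0.37387; Fe = 0.37387, O = 0.37387.
Al2O3 (M=101.961): mol = 0.20361; Al = 0.40722, O = 0.61083.
SiO2 (M=60.083): mol = 0.59634; Si = 0.59634, O = 1.19268.
ΣO = 2.40575; factor = 12/ΣO = 4.98805.
Si apfu = 0.59634 × 4.98805 = 2.975.

2.975 Si apfu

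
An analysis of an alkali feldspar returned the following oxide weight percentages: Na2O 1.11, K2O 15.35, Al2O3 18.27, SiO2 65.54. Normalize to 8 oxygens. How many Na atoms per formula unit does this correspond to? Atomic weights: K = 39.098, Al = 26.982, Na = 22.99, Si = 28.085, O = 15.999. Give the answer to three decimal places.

1.11 wt% Na2O ÷ 61.979 g/mol = 0.01791 mol, giving 0.03582 Na and 0.01791 O.
15.35 wt% K2O ÷ 94.195 g/mol = 0.16296 mol, giving 0.32592 K and 0.16296 O.
18.27 wt% Al2O3 ÷ 101.961 g/mol = 0.17919 mol, giving 0.35838 Al and 0.53757 O.
65.54 wt% SiO2 ÷ 60.083 g/mol = 1.09082 mol, giving 1.09082 Si and 2.18164 O.
Oxygen sums to 2.90008; scaling by 8/2.90008 = 2.75854 puts the formula on 8 O.
Na: 0.03582 × 2.75854 = 0.099 atoms per formula unit.

0.099 Na apfu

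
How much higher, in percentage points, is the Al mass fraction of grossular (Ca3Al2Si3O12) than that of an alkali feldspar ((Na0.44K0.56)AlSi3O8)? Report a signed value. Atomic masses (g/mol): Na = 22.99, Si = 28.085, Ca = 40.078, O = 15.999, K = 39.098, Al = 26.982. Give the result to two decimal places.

2.03 percentage points

First mineral: 53.964 g Al in 450.441 g formula = 11.98 wt% Al.
Second mineral: 26.982 g Al in 271.239 g formula = 9.95 wt% Al.
11.98% − 9.95% gives a difference of 2.03 percentage points.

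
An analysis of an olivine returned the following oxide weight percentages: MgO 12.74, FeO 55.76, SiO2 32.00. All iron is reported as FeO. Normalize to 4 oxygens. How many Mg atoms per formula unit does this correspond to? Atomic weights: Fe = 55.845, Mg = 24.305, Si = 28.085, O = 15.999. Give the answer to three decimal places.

MgO (M=40.304): mol = 0.31610; Mg = 0.31610, O = 0.31610.
FeO (M=71.844): mol = 0.77613; Fe = 0.77613, O = 0.77613.
SiO2 (M=60.083): mol = 0.53260; Si = 0.53260, O = 1.06520.
ΣO = 2.15743; factor = 4/ΣO = 1.85406.
Mg apfu = 0.31610 × 1.85406 = 0.586.

0.586 Mg apfu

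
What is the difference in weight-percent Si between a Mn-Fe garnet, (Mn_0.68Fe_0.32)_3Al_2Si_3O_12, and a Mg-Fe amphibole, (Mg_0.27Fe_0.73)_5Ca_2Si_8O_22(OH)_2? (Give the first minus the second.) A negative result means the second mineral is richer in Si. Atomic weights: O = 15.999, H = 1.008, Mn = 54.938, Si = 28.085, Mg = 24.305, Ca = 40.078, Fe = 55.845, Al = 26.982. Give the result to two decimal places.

-7.23 percentage points

First mineral: 84.255 g Si in 495.892 g formula = 16.99 wt% Si.
Second mineral: 224.680 g Si in 927.474 g formula = 24.22 wt% Si.
16.99% − 24.22% gives a difference of -7.23 percentage points.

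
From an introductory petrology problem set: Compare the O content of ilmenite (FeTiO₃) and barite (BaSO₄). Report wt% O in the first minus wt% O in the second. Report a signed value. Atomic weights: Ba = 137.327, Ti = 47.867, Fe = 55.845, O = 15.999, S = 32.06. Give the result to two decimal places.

M(FeTiO₃) = 151.709 g/mol, so wt% O = 47.997/151.709 × 100 = 31.64%.
M(BaSO₄) = 233.383 g/mol, so wt% O = 63.996/233.383 × 100 = 27.42%.
31.64 − 27.42 = 4.22 pp.

4.22 percentage points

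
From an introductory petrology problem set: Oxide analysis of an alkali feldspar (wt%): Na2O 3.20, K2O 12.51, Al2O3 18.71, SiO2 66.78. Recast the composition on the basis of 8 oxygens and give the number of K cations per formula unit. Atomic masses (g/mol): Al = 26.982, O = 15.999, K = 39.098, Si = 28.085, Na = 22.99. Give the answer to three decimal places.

0.718 K apfu

Na2O: 3.20/61.979 = 0.05163 mol → 0.10326 mol Na, 0.05163 mol O.
K2O: 12.51/94.195 = 0.13281 mol → 0.26562 mol K, 0.13281 mol O.
Al2O3: 18.71/101.961 = 0.18350 mol → 0.36700 mol Al, 0.55050 mol O.
SiO2: 66.78/60.083 = 1.11146 mol → 1.11146 mol Si, 2.22292 mol O.
Total oxygen = 2.95786 mol. Normalization factor = 8/2.95786 = 2.70466.
K per 8 O = 0.26562 × 2.70466 = 0.718.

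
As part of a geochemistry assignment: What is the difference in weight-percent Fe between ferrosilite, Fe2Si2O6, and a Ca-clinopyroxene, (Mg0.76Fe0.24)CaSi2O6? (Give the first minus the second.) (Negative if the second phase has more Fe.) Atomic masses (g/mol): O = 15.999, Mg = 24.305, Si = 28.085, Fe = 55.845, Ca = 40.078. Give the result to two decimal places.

36.35 percentage points

Fe in Fe2Si2O6: molar mass 263.854 g/mol; 2×55.845 = 111.690 g → 42.33 wt%.
Fe in (Mg0.76Fe0.24)CaSi2O6: molar mass 224.117 g/mol; 0.24×55.845 = 13.403 g → 5.98 wt%.
Difference = 42.33 − 5.98 = 36.35 percentage points.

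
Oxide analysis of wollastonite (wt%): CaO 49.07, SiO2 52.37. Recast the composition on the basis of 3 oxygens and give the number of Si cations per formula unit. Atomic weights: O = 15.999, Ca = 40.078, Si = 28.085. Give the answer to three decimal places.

CaO: 49.07/56.077 = 0.87505 mol → 0.87505 mol Ca, 0.87505 mol O.
SiO2: 52.37/60.083 = 0.87163 mol → 0.87163 mol Si, 1.74326 mol O.
Total oxygen = 2.61831 mol. Normalization factor = 3/2.61831 = 1.14578.
Si per 3 O = 0.87163 × 1.14578 = 0.999.

0.999 Si apfu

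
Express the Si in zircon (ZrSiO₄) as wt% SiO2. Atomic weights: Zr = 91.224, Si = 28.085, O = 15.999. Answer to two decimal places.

32.78 wt%

M(ZrSiO₄) = 183.305 g/mol; M(SiO2) = 60.083 g/mol.
Moles SiO2 per formula unit = 1 Si ÷ 1 = 1.0000.
SiO2 fraction = (1.0000 × 60.083) / 183.305 = 60.083/183.305 = 0.3278.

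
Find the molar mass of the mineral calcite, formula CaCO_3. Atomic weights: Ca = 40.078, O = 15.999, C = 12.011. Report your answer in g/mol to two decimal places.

M = 1*40.078 + 1*12.011 + 3*15.999

100.09 g/mol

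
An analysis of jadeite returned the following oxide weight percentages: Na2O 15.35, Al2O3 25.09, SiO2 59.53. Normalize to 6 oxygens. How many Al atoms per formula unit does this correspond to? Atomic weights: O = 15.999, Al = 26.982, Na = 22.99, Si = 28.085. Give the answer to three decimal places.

0.995 Al apfu

Na2O (M=61.979): mol = 0.24766; Na = 0.49532, O = 0.24766.
Al2O3 (M=101.961): mol = 0.24607; Al = 0.49214, O = 0.73821.
SiO2 (M=60.083): mol = 0.99080; Si = 0.99080, O = 1.98160.
ΣO = 2.96747; factor = 6/ΣO = 2.02192.
Al apfu = 0.49214 × 2.02192 = 0.995.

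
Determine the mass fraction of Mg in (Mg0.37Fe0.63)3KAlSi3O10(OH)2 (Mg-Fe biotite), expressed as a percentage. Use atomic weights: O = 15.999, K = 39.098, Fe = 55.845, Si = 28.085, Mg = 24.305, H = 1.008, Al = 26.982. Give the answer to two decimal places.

5.66 weight percent

Formula mass = 1.11×24.305 + 1.89×55.845 + 1×39.098 + 1×26.982 + 3×28.085 + 12×15.999 + 2×1.008 = 476.865 g/mol, of which 26.979 g is Mg.
So Mg makes up 26.979/476.865 = 0.0566 of the mass, i.e. 5.66%.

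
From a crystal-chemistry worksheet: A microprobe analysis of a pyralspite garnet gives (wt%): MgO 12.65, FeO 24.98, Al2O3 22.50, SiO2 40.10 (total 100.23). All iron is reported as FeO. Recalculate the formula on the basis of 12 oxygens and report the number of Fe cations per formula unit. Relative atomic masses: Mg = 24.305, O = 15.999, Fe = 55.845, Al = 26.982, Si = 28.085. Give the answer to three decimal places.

12.65 wt% MgO ÷ 40.304 g/mol = 0.31386 mol, giving 0.31386 Mg and 0.31386 O.
24.98 wt% FeO ÷ 71.844 g/mol = 0.34770 mol, giving 0.34770 Fe and 0.34770 O.
22.50 wt% Al2O3 ÷ 101.961 g/mol = 0.22067 mol, giving 0.44134 Al and 0.66201 O.
40.10 wt% SiO2 ÷ 60.083 g/mol = 0.66741 mol, giving 0.66741 Si and 1.33482 O.
Oxygen sums to 2.65839; scaling by 12/2.65839 = 4.51401 puts the formula on 12 O.
Fe: 0.34770 × 4.51401 = 1.570 atoms per formula unit.

1.570 Fe apfu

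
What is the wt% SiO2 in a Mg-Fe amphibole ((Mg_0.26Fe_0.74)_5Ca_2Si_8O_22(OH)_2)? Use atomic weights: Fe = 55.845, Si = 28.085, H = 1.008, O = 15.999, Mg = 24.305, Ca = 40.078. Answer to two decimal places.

Molar mass of (Mg_0.26Fe_0.74)_5Ca_2Si_8O_22(OH)_2 = 1.30·24.305 + 3.70·55.845 + 2·40.078 + 8·28.085 + 24·15.999 + 2·1.008 = 929.051 g/mol.
Each formula unit contains 8 Si, equivalent to 8/1 = 8.0000 mol SiO2.
M(SiO2) = 1×28.085 + 2×15.999 = 60.083 g/mol.
Mass of SiO2 per formula unit = 8.0000 × 60.083 = 480.664 g.
SiO2 wt% = 480.664 / 929.051 × 100 = 51.74%.

51.74 wt%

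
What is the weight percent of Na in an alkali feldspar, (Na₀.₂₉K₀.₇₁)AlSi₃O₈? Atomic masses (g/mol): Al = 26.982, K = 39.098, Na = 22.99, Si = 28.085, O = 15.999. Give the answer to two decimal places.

2.44 wt%

Molar mass of (Na₀.₂₉K₀.₇₁)AlSi₃O₈: 0.29·22.99 + 0.71·39.098 + 1·26.982 + 3·28.085 + 8·15.999 = 273.656 g/mol.
Mass of Na per formula unit: 0.29 × 22.99 = 6.667 g.
Weight fraction Na = 6.667 / 273.656 = 0.0244.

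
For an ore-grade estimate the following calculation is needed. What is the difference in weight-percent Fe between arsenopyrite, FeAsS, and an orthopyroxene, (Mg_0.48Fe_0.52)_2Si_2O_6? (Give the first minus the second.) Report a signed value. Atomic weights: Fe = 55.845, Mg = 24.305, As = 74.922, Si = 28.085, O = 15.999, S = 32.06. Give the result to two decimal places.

Fe in FeAsS: molar mass 162.827 g/mol; 1×55.845 = 55.845 g → 34.30 wt%.
Fe in (Mg_0.48Fe_0.52)_2Si_2O_6: molar mass 233.576 g/mol; 1.04×55.845 = 58.079 g → 24.87 wt%.
Difference = 34.30 − 24.87 = 9.43 percentage points.

9.43 percentage points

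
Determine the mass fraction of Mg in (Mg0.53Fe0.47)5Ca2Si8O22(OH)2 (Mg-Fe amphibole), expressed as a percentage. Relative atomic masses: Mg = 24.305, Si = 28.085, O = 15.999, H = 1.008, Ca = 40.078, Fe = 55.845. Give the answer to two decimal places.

Formula mass = 2.65×24.305 + 2.35×55.845 + 2×40.078 + 8×28.085 + 24×15.999 + 2×1.008 = 886.472 g/mol, of which 64.408 g is Mg.
So Mg makes up 64.408/886.472 = 0.0727 of the mass, i.e. 7.27%.

7.27 wt%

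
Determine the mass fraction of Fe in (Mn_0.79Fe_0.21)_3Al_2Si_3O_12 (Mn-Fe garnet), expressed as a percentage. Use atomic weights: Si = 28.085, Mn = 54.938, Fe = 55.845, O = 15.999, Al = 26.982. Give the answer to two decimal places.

7.10 wt%

Molar mass of (Mn_0.79Fe_0.21)_3Al_2Si_3O_12: 2.37×54.938 + 0.63×55.845 + 2×26.982 + 3×28.085 + 12×15.999 = 495.592 g/mol.
Mass of Fe per formula unit: 0.63 × 55.845 = 35.182 g.
Weight fraction Fe = 35.182 / 495.592 = 0.0710.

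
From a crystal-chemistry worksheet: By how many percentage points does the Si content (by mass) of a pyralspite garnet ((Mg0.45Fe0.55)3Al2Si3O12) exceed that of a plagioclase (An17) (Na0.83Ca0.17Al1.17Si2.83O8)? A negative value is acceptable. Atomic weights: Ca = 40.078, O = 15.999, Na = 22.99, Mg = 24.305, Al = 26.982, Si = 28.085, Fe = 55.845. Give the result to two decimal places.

Si in (Mg0.45Fe0.55)3Al2Si3O12: molar mass 455.163 g/mol; 3×28.085 = 84.255 g → 18.51 wt%.
Si in Na0.83Ca0.17Al1.17Si2.83O8: molar mass 264.936 g/mol; 2.83×28.085 = 79.481 g → 30.00 wt%.
Difference = 18.51 − 30.00 = -11.49 percentage points.

-11.49 percentage points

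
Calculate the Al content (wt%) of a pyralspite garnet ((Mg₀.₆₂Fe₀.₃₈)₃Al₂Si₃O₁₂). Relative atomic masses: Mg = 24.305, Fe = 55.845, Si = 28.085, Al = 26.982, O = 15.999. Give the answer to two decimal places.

Formula mass = 1.86·24.305 + 1.14·55.845 + 2·26.982 + 3·28.085 + 12·15.999 = 439.078 g/mol, of which 53.964 g is Al.
So Al makes up 53.964/439.078 = 0.1229 of the mass, i.e. 12.29%.

12.29 wt%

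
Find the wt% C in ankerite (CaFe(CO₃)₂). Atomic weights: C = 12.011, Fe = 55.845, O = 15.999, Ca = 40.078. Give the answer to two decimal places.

Formula mass = 1×40.078 + 1×55.845 + 2×12.011 + 6×15.999 = 215.939 g/mol, of which 24.022 g is C.
So C makes up 24.022/215.939 = 0.1112 of the mass, i.e. 11.12%.

11.12 weight percent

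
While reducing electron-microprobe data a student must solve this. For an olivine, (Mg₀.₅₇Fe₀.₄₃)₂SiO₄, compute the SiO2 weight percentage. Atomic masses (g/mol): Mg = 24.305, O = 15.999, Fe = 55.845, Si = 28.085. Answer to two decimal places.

Formula mass = 167.815 g/mol.
1 Si → 1.0000 mol SiO2 per formula unit; M(SiO2) = 60.083, so SiO2 mass = 60.083 g.
60.083/167.815 × 100 = 35.80 wt%.

35.80 wt%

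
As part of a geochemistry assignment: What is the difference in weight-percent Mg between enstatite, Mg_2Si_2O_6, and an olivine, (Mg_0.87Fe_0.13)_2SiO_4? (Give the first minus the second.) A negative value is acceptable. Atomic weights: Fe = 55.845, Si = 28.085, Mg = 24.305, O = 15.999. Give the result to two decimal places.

First mineral: 48.610 g Mg in 200.774 g formula = 24.21 wt% Mg.
Second mineral: 42.291 g Mg in 148.891 g formula = 28.40 wt% Mg.
24.21% − 28.40% gives a difference of -4.19 percentage points.

-4.19 percentage points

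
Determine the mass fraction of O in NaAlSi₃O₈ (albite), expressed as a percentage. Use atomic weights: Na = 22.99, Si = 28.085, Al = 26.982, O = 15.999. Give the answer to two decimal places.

48.81 weight percent

Formula mass = 1×22.99 + 1×26.982 + 3×28.085 + 8×15.999 = 262.219 g/mol, of which 127.992 g is O.
So O makes up 127.992/262.219 = 0.4881 of the mass, i.e. 48.81%.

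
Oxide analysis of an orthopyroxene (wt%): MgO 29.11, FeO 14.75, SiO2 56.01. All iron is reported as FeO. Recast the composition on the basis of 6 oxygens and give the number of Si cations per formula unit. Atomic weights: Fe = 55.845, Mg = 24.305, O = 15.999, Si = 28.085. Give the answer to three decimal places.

MgO (M=40.304): mol = 0.72226; Mg = 0.72226, O = 0.72226.
FeO (M=71.844): mol = 0.20531; Fe = 0.20531, O = 0.20531.
SiO2 (M=60.083): mol = 0.93221; Si = 0.93221, O = 1.86442.
ΣO = 2.79199; factor = 6/ΣO = 2.14900.
Si apfu = 0.93221 × 2.14900 = 2.003.

2.003 Si apfu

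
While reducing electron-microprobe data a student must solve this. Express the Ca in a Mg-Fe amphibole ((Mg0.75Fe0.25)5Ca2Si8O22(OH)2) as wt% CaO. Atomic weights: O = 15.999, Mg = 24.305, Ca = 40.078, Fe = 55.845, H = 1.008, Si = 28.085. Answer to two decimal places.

13.17 wt%

Molar mass of (Mg0.75Fe0.25)5Ca2Si8O22(OH)2 = 3.75*24.305 + 1.25*55.845 + 2*40.078 + 8*28.085 + 24*15.999 + 2*1.008 = 851.778 g/mol.
Each formula unit contains 2 Ca, equivalent to 2/1 = 2.0000 mol CaO.
M(CaO) = 1×40.078 + 1×15.999 = 56.077 g/mol.
Mass of CaO per formula unit = 2.0000 × 56.077 = 112.154 g.
CaO wt% = 112.154 / 851.778 × 100 = 13.17%.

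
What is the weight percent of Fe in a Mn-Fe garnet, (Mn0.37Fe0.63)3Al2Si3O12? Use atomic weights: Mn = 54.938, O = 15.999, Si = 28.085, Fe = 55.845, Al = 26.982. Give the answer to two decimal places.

21.25 weight percent

M((Mn0.37Fe0.63)3Al2Si3O12) = 496.735 g/mol.
Fe contributes 1.89 × 55.845 = 105.547 g per mole.
105.547/496.735 = 0.2125 → 21.25%.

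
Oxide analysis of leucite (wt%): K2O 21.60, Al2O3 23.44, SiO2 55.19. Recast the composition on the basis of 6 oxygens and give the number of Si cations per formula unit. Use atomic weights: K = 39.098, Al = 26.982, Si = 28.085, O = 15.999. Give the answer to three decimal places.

K2O: 21.60/94.195 = 0.22931 mol → 0.45862 mol K, 0.22931 mol O.
Al2O3: 23.44/101.961 = 0.22989 mol → 0.45978 mol Al, 0.68967 mol O.
SiO2: 55.19/60.083 = 0.91856 mol → 0.91856 mol Si, 1.83712 mol O.
Total oxygen = 2.75610 mol. Normalization factor = 6/2.75610 = 2.17699.
Si per 6 O = 0.91856 × 2.17699 = 2.000.

2.000 Si apfu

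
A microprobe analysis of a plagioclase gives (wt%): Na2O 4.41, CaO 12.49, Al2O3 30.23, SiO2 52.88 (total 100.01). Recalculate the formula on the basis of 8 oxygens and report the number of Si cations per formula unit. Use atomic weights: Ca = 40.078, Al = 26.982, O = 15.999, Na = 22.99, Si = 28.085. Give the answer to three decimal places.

Na2O: 4.41/61.979 = 0.07115 mol → 0.14230 mol Na, 0.07115 mol O.
CaO: 12.49/56.077 = 0.22273 mol → 0.22273 mol Ca, 0.22273 mol O.
Al2O3: 30.23/101.961 = 0.29649 mol → 0.59298 mol Al, 0.88947 mol O.
SiO2: 52.88/60.083 = 0.88012 mol → 0.88012 mol Si, 1.76024 mol O.
Total oxygen = 2.94359 mol. Normalization factor = 8/2.94359 = 2.71777.
Si per 8 O = 0.88012 × 2.71777 = 2.392.

2.392 Si apfu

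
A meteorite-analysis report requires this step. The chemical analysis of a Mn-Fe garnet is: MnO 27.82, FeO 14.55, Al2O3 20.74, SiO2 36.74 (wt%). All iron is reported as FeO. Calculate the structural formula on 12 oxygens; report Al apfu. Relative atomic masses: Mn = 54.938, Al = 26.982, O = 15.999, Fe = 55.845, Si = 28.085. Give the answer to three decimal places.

2.011 Al apfu

27.82 wt% MnO ÷ 70.937 g/mol = 0.39218 mol, giving 0.39218 Mn and 0.39218 O.
14.55 wt% FeO ÷ 71.844 g/mol = 0.20252 mol, giving 0.20252 Fe and 0.20252 O.
20.74 wt% Al2O3 ÷ 101.961 g/mol = 0.20341 mol, giving 0.40682 Al and 0.61023 O.
36.74 wt% SiO2 ÷ 60.083 g/mol = 0.61149 mol, giving 0.61149 Si and 1.22298 O.
Oxygen sums to 2.42791; scaling by 12/2.42791 = 4.94252 puts the formula on 12 O.
Al: 0.40682 × 4.94252 = 2.011 atoms per formula unit.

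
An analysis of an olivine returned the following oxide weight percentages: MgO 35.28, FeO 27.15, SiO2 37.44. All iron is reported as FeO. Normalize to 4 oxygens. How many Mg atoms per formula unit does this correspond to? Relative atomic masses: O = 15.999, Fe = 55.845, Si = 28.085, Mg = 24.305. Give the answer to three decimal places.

1.401 Mg apfu

MgO: 35.28/40.304 = 0.87535 mol → 0.87535 mol Mg, 0.87535 mol O.
FeO: 27.15/71.844 = 0.37790 mol → 0.37790 mol Fe, 0.37790 mol O.
SiO2: 37.44/60.083 = 0.62314 mol → 0.62314 mol Si, 1.24628 mol O.
Total oxygen = 2.49953 mol. Normalization factor = 4/2.49953 = 1.60030.
Mg per 4 O = 0.87535 × 1.60030 = 1.401.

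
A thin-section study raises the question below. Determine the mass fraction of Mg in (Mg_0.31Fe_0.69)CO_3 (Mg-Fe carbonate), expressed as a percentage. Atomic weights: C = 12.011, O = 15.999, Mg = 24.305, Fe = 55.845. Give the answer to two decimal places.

7.10 weight percent

M((Mg_0.31Fe_0.69)CO_3) = 106.076 g/mol.
Mg contributes 0.31 × 24.305 = 7.535 g per mole.
7.535/106.076 = 0.0710 → 7.10%.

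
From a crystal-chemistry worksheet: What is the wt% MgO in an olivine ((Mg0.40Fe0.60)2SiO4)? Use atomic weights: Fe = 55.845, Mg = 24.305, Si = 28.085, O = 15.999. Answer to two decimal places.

Formula mass = 178.539 g/mol.
0.80 Mg → 0.8000 mol MgO per formula unit; M(MgO) = 40.304, so MgO mass = 32.243 g.
32.243/178.539 × 100 = 18.06 wt%.

18.06 wt%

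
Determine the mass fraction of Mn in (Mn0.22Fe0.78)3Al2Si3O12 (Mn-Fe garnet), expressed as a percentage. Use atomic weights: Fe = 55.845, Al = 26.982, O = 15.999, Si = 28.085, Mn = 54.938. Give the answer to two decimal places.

Formula mass = 0.66×54.938 + 2.34×55.845 + 2×26.982 + 3×28.085 + 12×15.999 = 497.143 g/mol, of which 36.259 g is Mn.
So Mn makes up 36.259/497.143 = 0.0729 of the mass, i.e. 7.29%.

7.29 wt%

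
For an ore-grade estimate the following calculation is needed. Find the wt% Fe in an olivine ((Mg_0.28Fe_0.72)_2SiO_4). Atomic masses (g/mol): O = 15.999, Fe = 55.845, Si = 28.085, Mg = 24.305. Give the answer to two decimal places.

43.21 wt%

Formula mass = 0.56·24.305 + 1.44·55.845 + 1·28.085 + 4·15.999 = 186.109 g/mol, of which 80.417 g is Fe.
So Fe makes up 80.417/186.109 = 0.4321 of the mass, i.e. 43.21%.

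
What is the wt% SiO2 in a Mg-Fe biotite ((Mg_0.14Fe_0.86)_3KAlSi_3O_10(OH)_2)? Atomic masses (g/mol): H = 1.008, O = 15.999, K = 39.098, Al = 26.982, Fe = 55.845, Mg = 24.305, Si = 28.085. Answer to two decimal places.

36.15 wt%

M((Mg_0.14Fe_0.86)_3KAlSi_3O_10(OH)_2) = 498.627 g/mol; M(SiO2) = 60.083 g/mol.
Moles SiO2 per formula unit = 3 Si ÷ 1 = 3.0000.
SiO2 fraction = (3.0000 × 60.083) / 498.627 = 180.249/498.627 = 0.3615.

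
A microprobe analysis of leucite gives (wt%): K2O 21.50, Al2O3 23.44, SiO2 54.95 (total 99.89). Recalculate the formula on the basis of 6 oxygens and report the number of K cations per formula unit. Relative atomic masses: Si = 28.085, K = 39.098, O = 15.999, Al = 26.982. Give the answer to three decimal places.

0.997 K apfu

K2O (M=94.195): mol = 0.22825; K = 0.45650, O = 0.22825.
Al2O3 (M=101.961): mol = 0.22989; Al = 0.45978, O = 0.68967.
SiO2 (M=60.083): mol = 0.91457; Si = 0.91457, O = 1.82914.
ΣO = 2.74706; factor = 6/ΣO = 2.18415.
K apfu = 0.45650 × 2.18415 = 0.997.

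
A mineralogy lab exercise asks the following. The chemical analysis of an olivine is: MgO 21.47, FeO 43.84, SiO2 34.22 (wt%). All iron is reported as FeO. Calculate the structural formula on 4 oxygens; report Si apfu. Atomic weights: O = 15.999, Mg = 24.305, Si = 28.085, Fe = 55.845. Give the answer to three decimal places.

0.998 Si apfu

21.47 wt% MgO ÷ 40.304 g/mol = 0.53270 mol, giving 0.53270 Mg and 0.53270 O.
43.84 wt% FeO ÷ 71.844 g/mol = 0.61021 mol, giving 0.61021 Fe and 0.61021 O.
34.22 wt% SiO2 ÷ 60.083 g/mol = 0.56955 mol, giving 0.56955 Si and 1.13910 O.
Oxygen sums to 2.28201; scaling by 4/2.28201 = 1.75284 puts the formula on 4 O.
Si: 0.56955 × 1.75284 = 0.998 atoms per formula unit.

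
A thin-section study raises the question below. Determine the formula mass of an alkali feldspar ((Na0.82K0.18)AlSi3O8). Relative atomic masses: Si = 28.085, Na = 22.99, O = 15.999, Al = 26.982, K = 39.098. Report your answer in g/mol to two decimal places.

The formula mass is the sum 0.82(22.99) + 0.18(39.098) + 1(26.982) + 3(28.085) + 8(15.999).

265.12 g/mol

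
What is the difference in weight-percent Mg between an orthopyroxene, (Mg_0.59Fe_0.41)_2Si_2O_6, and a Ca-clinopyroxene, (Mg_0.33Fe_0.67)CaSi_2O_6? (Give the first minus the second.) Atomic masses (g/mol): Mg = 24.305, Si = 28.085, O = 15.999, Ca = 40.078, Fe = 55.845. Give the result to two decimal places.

9.28 percentage points

First mineral: 28.680 g Mg in 226.637 g formula = 12.65 wt% Mg.
Second mineral: 8.021 g Mg in 237.679 g formula = 3.37 wt% Mg.
12.65% − 3.37% gives a difference of 9.28 percentage points.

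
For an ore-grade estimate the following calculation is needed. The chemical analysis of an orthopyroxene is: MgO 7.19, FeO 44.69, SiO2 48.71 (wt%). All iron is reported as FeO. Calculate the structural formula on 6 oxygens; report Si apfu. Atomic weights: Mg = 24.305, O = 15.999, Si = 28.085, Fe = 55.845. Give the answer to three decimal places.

7.19 wt% MgO ÷ 40.304 g/mol = 0.17839 mol, giving 0.17839 Mg and 0.17839 O.
44.69 wt% FeO ÷ 71.844 g/mol = 0.62204 mol, giving 0.62204 Fe and 0.62204 O.
48.71 wt% SiO2 ÷ 60.083 g/mol = 0.81071 mol, giving 0.81071 Si and 1.62142 O.
Oxygen sums to 2.42185; scaling by 6/2.42185 = 2.47744 puts the formula on 6 O.
Si: 0.81071 × 2.47744 = 2.008 atoms per formula unit.

2.008 Si apfu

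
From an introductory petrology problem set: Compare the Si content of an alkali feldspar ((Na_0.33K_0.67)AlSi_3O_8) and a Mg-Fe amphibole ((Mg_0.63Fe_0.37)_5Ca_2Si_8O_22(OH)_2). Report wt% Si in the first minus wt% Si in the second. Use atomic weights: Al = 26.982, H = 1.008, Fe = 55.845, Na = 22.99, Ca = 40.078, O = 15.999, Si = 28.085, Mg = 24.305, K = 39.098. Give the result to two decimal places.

M((Na_0.33K_0.67)AlSi_3O_8) = 273.011 g/mol, so wt% Si = 84.255/273.011 × 100 = 30.86%.
M((Mg_0.63Fe_0.37)_5Ca_2Si_8O_22(OH)_2) = 870.702 g/mol, so wt% Si = 224.680/870.702 × 100 = 25.80%.
30.86 − 25.80 = 5.06 pp.

5.06 percentage points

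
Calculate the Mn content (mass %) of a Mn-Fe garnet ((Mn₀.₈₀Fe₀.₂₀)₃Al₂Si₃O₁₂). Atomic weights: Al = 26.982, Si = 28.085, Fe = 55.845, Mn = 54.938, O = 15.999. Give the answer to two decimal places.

Molar mass of (Mn₀.₈₀Fe₀.₂₀)₃Al₂Si₃O₁₂: 2.40·54.938 + 0.60·55.845 + 2·26.982 + 3·28.085 + 12·15.999 = 495.565 g/mol.
Mass of Mn per formula unit: 2.40 × 54.938 = 131.851 g.
Weight fraction Mn = 131.851 / 495.565 = 0.2661.

26.61 mass %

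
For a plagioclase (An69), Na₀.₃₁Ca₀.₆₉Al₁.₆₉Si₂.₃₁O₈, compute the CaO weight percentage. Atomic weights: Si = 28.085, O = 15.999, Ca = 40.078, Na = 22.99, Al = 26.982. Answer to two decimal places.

Molar mass of Na₀.₃₁Ca₀.₆₉Al₁.₆₉Si₂.₃₁O₈ = 0.31·22.99 + 0.69·40.078 + 1.69·26.982 + 2.31·28.085 + 8·15.999 = 273.249 g/mol.
Each formula unit contains 0.69 Ca, equivalent to 0.69/1 = 0.6900 mol CaO.
M(CaO) = 1×40.078 + 1×15.999 = 56.077 g/mol.
Mass of CaO per formula unit = 0.6900 × 56.077 = 38.693 g.
CaO wt% = 38.693 / 273.249 × 100 = 14.16%.

14.16 wt%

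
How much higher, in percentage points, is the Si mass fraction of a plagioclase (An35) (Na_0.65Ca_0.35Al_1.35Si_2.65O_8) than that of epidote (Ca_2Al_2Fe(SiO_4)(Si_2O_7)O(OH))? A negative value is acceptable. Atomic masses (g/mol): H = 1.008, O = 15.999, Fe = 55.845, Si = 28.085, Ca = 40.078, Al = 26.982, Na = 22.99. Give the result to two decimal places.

Si in Na_0.65Ca_0.35Al_1.35Si_2.65O_8: molar mass 267.814 g/mol; 2.65×28.085 = 74.425 g → 27.79 wt%.
Si in Ca_2Al_2Fe(SiO_4)(Si_2O_7)O(OH): molar mass 483.215 g/mol; 3×28.085 = 84.255 g → 17.44 wt%.
Difference = 27.79 − 17.44 = 10.35 percentage points.

10.35 percentage points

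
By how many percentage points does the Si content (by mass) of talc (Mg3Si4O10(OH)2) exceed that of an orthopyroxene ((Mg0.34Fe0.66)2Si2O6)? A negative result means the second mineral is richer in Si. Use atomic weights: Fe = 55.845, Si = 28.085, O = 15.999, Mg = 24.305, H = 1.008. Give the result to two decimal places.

Si in Mg3Si4O10(OH)2: molar mass 379.259 g/mol; 4×28.085 = 112.340 g → 29.62 wt%.
Si in (Mg0.34Fe0.66)2Si2O6: molar mass 242.407 g/mol; 2×28.085 = 56.170 g → 23.17 wt%.
Difference = 29.62 − 23.17 = 6.45 percentage points.

6.45 percentage points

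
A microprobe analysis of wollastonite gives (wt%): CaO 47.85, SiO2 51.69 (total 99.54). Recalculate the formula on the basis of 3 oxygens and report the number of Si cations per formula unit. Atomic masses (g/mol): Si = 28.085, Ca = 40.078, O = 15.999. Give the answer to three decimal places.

1.003 Si apfu

CaO (M=56.077): mol = 0.85329; Ca = 0.85329, O = 0.85329.
SiO2 (M=60.083): mol = 0.86031; Si = 0.86031, O = 1.72062.
ΣO = 2.57391; factor = 3/ΣO = 1.16554.
Si apfu = 0.86031 × 1.16554 = 1.003.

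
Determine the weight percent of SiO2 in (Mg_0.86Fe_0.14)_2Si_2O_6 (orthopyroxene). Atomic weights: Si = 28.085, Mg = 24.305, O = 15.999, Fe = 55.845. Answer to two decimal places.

57.33 wt%

Formula mass = 209.605 g/mol.
2 Si → 2.0000 mol SiO2 per formula unit; M(SiO2) = 60.083, so SiO2 mass = 120.166 g.
120.166/209.605 × 100 = 57.33 wt%.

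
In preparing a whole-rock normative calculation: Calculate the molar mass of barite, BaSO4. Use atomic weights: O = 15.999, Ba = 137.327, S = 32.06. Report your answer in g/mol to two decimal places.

233.38 g/mol

Ba: 1 × 137.327 = 137.3270
S: 1 × 32.06 = 32.0600
O: 4 × 15.999 = 63.9960
Summing the contributions gives the formula mass.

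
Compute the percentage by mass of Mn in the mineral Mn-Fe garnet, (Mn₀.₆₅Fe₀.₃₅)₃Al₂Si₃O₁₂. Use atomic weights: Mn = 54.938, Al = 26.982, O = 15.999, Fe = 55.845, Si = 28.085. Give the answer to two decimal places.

Formula mass = 1.95·54.938 + 1.05·55.845 + 2·26.982 + 3·28.085 + 12·15.999 = 495.973 g/mol, of which 107.129 g is Mn.
So Mn makes up 107.129/495.973 = 0.2160 of the mass, i.e. 21.60%.

21.60 mass %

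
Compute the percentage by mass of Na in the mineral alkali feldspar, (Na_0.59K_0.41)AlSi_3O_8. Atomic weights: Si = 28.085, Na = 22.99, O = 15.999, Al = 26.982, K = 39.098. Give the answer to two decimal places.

M((Na_0.59K_0.41)AlSi_3O_8) = 268.823 g/mol.
Na contributes 0.59 × 22.99 = 13.564 g per mole.
13.564/268.823 = 0.0505 → 5.05%.

5.05 weight percent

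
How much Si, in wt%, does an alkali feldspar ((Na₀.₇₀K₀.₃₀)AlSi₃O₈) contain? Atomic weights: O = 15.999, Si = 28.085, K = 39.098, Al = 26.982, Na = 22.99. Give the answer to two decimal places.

31.55 wt%

Formula mass = 0.70*22.99 + 0.30*39.098 + 1*26.982 + 3*28.085 + 8*15.999 = 267.051 g/mol, of which 84.255 g is Si.
So Si makes up 84.255/267.051 = 0.3155 of the mass, i.e. 31.55%.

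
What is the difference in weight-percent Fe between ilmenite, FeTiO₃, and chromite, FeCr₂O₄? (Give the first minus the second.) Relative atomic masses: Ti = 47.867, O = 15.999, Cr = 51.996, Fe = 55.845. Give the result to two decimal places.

11.86 percentage points

Fe in FeTiO₃: molar mass 151.709 g/mol; 1×55.845 = 55.845 g → 36.81 wt%.
Fe in FeCr₂O₄: molar mass 223.833 g/mol; 1×55.845 = 55.845 g → 24.95 wt%.
Difference = 36.81 − 24.95 = 11.86 percentage points.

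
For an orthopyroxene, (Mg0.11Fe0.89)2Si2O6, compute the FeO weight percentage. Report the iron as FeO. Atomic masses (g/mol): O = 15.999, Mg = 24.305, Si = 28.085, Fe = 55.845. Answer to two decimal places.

49.78 wt%

Molar mass of (Mg0.11Fe0.89)2Si2O6 = 0.22·24.305 + 1.78·55.845 + 2·28.085 + 6·15.999 = 256.915 g/mol.
Each formula unit contains 1.78 Fe, equivalent to 1.78/1 = 1.7800 mol FeO.
M(FeO) = 1×55.845 + 1×15.999 = 71.844 g/mol.
Mass of FeO per formula unit = 1.7800 × 71.844 = 127.882 g.
FeO wt% = 127.882 / 256.915 × 100 = 49.78%.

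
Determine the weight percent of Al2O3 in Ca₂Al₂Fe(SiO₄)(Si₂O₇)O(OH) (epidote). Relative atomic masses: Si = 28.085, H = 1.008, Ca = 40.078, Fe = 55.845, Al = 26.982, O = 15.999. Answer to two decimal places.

Molar mass of Ca₂Al₂Fe(SiO₄)(Si₂O₇)O(OH) = 2·40.078 + 2·26.982 + 1·55.845 + 3·28.085 + 13·15.999 + 1·1.008 = 483.215 g/mol.
Each formula unit contains 2 Al, equivalent to 2/2 = 1.0000 mol Al2O3.
M(Al2O3) = 2×26.982 + 3×15.999 = 101.961 g/mol.
Mass of Al2O3 per formula unit = 1.0000 × 101.961 = 101.961 g.
Al2O3 wt% = 101.961 / 483.215 × 100 = 21.10%.

21.10 wt%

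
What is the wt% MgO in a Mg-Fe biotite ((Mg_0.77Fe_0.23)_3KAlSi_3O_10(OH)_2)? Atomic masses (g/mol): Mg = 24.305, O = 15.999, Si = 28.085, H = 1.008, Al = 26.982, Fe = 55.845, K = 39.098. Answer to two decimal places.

21.21 wt%

Molar mass of (Mg_0.77Fe_0.23)_3KAlSi_3O_10(OH)_2 = 2.31×24.305 + 0.69×55.845 + 1×39.098 + 1×26.982 + 3×28.085 + 12×15.999 + 2×1.008 = 439.017 g/mol.
Each formula unit contains 2.31 Mg, equivalent to 2.31/1 = 2.3100 mol MgO.
M(MgO) = 1×24.305 + 1×15.999 = 40.304 g/mol.
Mass of MgO per formula unit = 2.3100 × 40.304 = 93.102 g.
MgO wt% = 93.102 / 439.017 × 100 = 21.21%.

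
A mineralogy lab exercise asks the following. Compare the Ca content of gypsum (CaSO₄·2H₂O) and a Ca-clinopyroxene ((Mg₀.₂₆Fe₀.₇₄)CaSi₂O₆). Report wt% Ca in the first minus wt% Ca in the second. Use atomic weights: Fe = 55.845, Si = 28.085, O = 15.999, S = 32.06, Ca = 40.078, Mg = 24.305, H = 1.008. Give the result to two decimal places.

Ca in CaSO₄·2H₂O: molar mass 172.164 g/mol; 1×40.078 = 40.078 g → 23.28 wt%.
Ca in (Mg₀.₂₆Fe₀.₇₄)CaSi₂O₆: molar mass 239.887 g/mol; 1×40.078 = 40.078 g → 16.71 wt%.
Difference = 23.28 − 16.71 = 6.57 percentage points.

6.57 percentage points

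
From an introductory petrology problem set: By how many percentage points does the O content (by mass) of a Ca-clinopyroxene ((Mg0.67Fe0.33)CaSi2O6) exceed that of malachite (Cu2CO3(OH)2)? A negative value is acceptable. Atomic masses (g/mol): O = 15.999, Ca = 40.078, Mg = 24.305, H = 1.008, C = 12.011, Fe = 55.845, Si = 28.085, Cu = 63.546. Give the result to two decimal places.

First mineral: 95.994 g O in 226.955 g formula = 42.30 wt% O.
Second mineral: 79.995 g O in 221.114 g formula = 36.18 wt% O.
42.30% − 36.18% gives a difference of 6.12 percentage points.

6.12 percentage points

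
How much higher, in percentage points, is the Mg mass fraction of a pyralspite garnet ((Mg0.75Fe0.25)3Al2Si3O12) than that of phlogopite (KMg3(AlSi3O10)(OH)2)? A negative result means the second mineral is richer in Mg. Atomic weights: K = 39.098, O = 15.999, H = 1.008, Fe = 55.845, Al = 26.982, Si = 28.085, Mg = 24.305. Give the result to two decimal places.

-4.66 percentage points

Mg in (Mg0.75Fe0.25)3Al2Si3O12: molar mass 426.777 g/mol; 2.25×24.305 = 54.686 g → 12.81 wt%.
Mg in KMg3(AlSi3O10)(OH)2: molar mass 417.254 g/mol; 3×24.305 = 72.915 g → 17.47 wt%.
Difference = 12.81 − 17.47 = -4.66 percentage points.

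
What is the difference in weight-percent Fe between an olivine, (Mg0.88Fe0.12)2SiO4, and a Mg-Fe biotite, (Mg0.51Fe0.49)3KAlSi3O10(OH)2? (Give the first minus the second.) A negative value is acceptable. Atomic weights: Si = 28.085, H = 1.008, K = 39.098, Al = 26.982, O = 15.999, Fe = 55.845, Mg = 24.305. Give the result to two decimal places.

-8.67 percentage points

First mineral: 13.403 g Fe in 148.261 g formula = 9.04 wt% Fe.
Second mineral: 82.092 g Fe in 463.618 g formula = 17.71 wt% Fe.
9.04% − 17.71% gives a difference of -8.67 percentage points.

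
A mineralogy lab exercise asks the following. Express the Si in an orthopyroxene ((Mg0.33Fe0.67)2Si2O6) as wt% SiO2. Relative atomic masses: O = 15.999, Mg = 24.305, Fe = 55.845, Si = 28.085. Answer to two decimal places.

49.44 wt%

M((Mg0.33Fe0.67)2Si2O6) = 243.038 g/mol; M(SiO2) = 60.083 g/mol.
Moles SiO2 per formula unit = 2 Si ÷ 1 = 2.0000.
SiO2 fraction = (2.0000 × 60.083) / 243.038 = 120.166/243.038 = 0.4944.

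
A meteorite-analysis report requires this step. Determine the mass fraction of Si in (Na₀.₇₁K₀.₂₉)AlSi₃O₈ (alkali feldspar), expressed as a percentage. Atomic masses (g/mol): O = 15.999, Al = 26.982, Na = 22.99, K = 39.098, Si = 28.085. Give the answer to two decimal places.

31.57 wt%

Molar mass of (Na₀.₇₁K₀.₂₉)AlSi₃O₈: 0.71*22.99 + 0.29*39.098 + 1*26.982 + 3*28.085 + 8*15.999 = 266.890 g/mol.
Mass of Si per formula unit: 3 × 28.085 = 84.255 g.
Weight fraction Si = 84.255 / 266.890 = 0.3157.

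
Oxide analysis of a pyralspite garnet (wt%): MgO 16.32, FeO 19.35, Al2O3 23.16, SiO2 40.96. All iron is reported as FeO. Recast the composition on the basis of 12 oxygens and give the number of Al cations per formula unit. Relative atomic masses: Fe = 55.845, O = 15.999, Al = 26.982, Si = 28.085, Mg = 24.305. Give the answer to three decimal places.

2.005 Al apfu

16.32 wt% MgO ÷ 40.304 g/mol = 0.40492 mol, giving 0.40492 Mg and 0.40492 O.
19.35 wt% FeO ÷ 71.844 g/mol = 0.26933 mol, giving 0.26933 Fe and 0.26933 O.
23.16 wt% Al2O3 ÷ 101.961 g/mol = 0.22715 mol, giving 0.45430 Al and 0.68145 O.
40.96 wt% SiO2 ÷ 60.083 g/mol = 0.68172 mol, giving 0.68172 Si and 1.36344 O.
Oxygen sums to 2.71914; scaling by 12/2.71914 = 4.41316 puts the formula on 12 O.
Al: 0.45430 × 4.41316 = 2.005 atoms per formula unit.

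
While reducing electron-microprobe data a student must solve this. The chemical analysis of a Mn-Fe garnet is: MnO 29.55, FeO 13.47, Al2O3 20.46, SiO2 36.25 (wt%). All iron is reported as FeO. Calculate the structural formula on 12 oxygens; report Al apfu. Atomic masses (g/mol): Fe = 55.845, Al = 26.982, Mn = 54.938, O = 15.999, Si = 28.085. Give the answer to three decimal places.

1.996 Al apfu

29.55 wt% MnO ÷ 70.937 g/mol = 0.41657 mol, giving 0.41657 Mn and 0.41657 O.
13.47 wt% FeO ÷ 71.844 g/mol = 0.18749 mol, giving 0.18749 Fe and 0.18749 O.
20.46 wt% Al2O3 ÷ 101.961 g/mol = 0.20066 mol, giving 0.40132 Al and 0.60198 O.
36.25 wt% SiO2 ÷ 60.083 g/mol = 0.60333 mol, giving 0.60333 Si and 1.20666 O.
Oxygen sums to 2.41270; scaling by 12/2.41270 = 4.97368 puts the formula on 12 O.
Al: 0.40132 × 4.97368 = 1.996 atoms per formula unit.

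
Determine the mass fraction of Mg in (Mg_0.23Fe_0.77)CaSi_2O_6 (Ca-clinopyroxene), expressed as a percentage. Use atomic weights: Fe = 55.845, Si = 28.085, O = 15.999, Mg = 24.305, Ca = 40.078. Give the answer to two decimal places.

M((Mg_0.23Fe_0.77)CaSi_2O_6) = 240.833 g/mol.
Mg contributes 0.23 × 24.305 = 5.590 g per mole.
5.590/240.833 = 0.0232 → 2.32%.

2.32 weight percent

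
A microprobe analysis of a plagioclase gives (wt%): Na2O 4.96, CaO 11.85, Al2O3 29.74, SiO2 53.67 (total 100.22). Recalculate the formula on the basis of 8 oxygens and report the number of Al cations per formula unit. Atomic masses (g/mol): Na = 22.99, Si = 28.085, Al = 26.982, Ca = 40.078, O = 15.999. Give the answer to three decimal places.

4.96 wt% Na2O ÷ 61.979 g/mol = 0.08003 mol, giving 0.16006 Na and 0.08003 O.
11.85 wt% CaO ÷ 56.077 g/mol = 0.21132 mol, giving 0.21132 Ca and 0.21132 O.
29.74 wt% Al2O3 ÷ 101.961 g/mol = 0.29168 mol, giving 0.58336 Al and 0.87504 O.
53.67 wt% SiO2 ÷ 60.083 g/mol = 0.89326 mol, giving 0.89326 Si and 1.78652 O.
Oxygen sums to 2.95291; scaling by 8/2.95291 = 2.70919 puts the formula on 8 O.
Al: 0.58336 × 2.70919 = 1.580 atoms per formula unit.

1.580 Al apfu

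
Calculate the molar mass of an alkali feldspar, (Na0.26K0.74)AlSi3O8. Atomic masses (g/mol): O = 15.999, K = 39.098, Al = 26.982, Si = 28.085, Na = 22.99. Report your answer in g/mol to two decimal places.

Na: 0.26 × 22.99 = 5.9774
K: 0.74 × 39.098 = 28.9325
Al: 1 × 26.982 = 26.9820
Si: 3 × 28.085 = 84.2550
O: 8 × 15.999 = 127.9920
Summing the contributions gives the formula mass.

274.14 g/mol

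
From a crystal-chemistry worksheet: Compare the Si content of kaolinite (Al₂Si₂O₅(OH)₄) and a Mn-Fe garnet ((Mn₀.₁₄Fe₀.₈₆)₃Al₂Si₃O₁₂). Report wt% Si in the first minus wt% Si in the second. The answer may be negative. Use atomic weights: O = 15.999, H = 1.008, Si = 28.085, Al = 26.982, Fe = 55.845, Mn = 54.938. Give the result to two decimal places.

4.82 percentage points

Si in Al₂Si₂O₅(OH)₄: molar mass 258.157 g/mol; 2×28.085 = 56.170 g → 21.76 wt%.
Si in (Mn₀.₁₄Fe₀.₈₆)₃Al₂Si₃O₁₂: molar mass 497.361 g/mol; 3×28.085 = 84.255 g → 16.94 wt%.
Difference = 21.76 − 16.94 = 4.82 percentage points.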